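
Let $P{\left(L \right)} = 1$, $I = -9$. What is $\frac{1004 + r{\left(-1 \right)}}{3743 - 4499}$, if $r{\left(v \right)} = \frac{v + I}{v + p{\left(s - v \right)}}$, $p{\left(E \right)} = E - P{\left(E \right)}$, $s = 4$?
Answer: $- \frac{1501}{1134} \approx -1.3236$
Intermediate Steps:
$p{\left(E \right)} = -1 + E$ ($p{\left(E \right)} = E - 1 = -1 + E$)
$r{\left(v \right)} = -3 + \frac{v}{3}$ ($r{\left(v \right)} = \frac{v - 9}{v - \left(-3 + v\right)} = \frac{-9 + v}{v - \left(-3 + v\right)} = \frac{-9 + v}{3} = \left(-9 + v\right) \frac{1}{3} = -3 + \frac{v}{3}$)
$\frac{1004 + r{\left(-1 \right)}}{3743 - 4499} = \frac{1004 + \left(-3 + \frac{1}{3} \left(-1\right)\right)}{3743 - 4499} = \frac{1004 - \frac{10}{3}}{-756} = \left(1004 - \frac{10}{3}\right) \left(- \frac{1}{756}\right) = \frac{3002}{3} \left(- \frac{1}{756}\right) = - \frac{1501}{1134}$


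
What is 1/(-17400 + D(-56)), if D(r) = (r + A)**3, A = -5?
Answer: -1/244381 ≈ -4.0920e-6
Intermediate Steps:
D(r) = (-5 + r)**3 (D(r) = (r - 5)**3 = (-5 + r)**3)
1/(-17400 + D(-56)) = 1/(-17400 + (-5 - 56)**3) = 1/(-17400 + (-61)**3) = 1/(-17400 - 226981) = 1/(-244381) = -1/244381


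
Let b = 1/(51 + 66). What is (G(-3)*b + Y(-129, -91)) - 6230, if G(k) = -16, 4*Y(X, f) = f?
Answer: -2926351/468 ≈ -6252.9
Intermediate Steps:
Y(X, f) = f/4
b = 1/117 ≈ 0.0085470
(G(-3)*b + Y(-129, -91)) - 6230 = (-16*1/117 + (1/4)*(-91)) - 6230 = (-16/117 - 91/4) - 6230 = -10711/468 - 6230 = -2926351/468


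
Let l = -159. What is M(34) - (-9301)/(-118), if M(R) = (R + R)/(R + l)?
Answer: -1170649/14750 ≈ -79.366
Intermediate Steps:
M(R) = 2*R/(-159 + R) (M(R) = (R + R)/(R - 159) = (2*R)/(-159 + R) = 2*R/(-159 + R))
M(34) - (-9301)/(-118) = 2*34/(-159 + 34) - (-9301)/(-118) = 2*34/(-125) - (-9301)*(-1)/118 = 2*34*(-1/125) - 71*131/118 = -68/125 - 9301/118 = -1170649/14750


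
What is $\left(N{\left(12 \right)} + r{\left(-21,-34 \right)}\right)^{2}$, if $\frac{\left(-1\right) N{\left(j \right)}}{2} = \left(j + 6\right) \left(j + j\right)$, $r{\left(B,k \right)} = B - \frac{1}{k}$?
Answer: $\frac{905347921}{1156} \approx 7.8317 \cdot 10^{5}$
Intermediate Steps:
$N{\left(j \right)} = - 4 j \left(6 + j\right)$ ($N{\left(j \right)} = - 2 \left(j + 6\right) \left(j + j\right) = - 2 \left(6 + j\right) 2 j = - 2 \cdot 2 j \left(6 + j\right) = - 4 j \left(6 + j\right)$)
$\left(N{\left(12 \right)} + r{\left(-21,-34 \right)}\right)^{2} = \left(\left(-4\right) 12 \left(6 + 12\right) - \frac{713}{34}\right)^{2} = \left(\left(-4\right) 12 \cdot 18 - \frac{713}{34}\right)^{2} = \left(-864 + \left(-21 + \frac{1}{34}\right)\right)^{2} = \left(-864 - \frac{713}{34}\right)^{2} = \left(- \frac{30089}{34}\right)^{2} = \frac{905347921}{1156}$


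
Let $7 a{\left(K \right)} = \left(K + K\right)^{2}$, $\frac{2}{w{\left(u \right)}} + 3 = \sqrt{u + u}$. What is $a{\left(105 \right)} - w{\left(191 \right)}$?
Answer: $\frac{2349894}{373} - \frac{2 \sqrt{382}}{373} \approx 6299.9$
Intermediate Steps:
$w{\left(u \right)} = \frac{2}{-3 + \sqrt{2} \sqrt{u}}$ ($w{\left(u \right)} = \frac{2}{-3 + \sqrt{u + u}} = \frac{2}{-3 + \sqrt{2 u}} = \frac{2}{-3 + \sqrt{2} \sqrt{u}}$)
$a{\left(K \right)} = \frac{4 K^{2}}{7}$ ($a{\left(K \right)} = \frac{\left(K + K\right)^{2}}{7} = \frac{\left(2 K\right)^{2}}{7} = \frac{4 K^{2}}{7}$)
$a{\left(105 \right)} - w{\left(191 \right)} = \frac{4 \cdot 105^{2}}{7} - \frac{2}{-3 + \sqrt{2} \sqrt{191}} = \frac{4}{7} \cdot 11025 - \frac{2}{-3 + \sqrt{382}} = 6300 - \frac{2}{-3 + \sqrt{382}}$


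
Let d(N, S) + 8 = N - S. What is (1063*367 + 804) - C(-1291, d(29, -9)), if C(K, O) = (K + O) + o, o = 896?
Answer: 391290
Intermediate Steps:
d(N, S) = -8 + N - S (d(N, S) = -8 + (N - S) = -8 + N - S)
C(K, O) = 896 + K + O (C(K, O) = (K + O) + 896 = 896 + K + O)
(1063*367 + 804) - C(-1291, d(29, -9)) = (1063*367 + 804) - (896 - 1291 + (-8 + 29 - 1*(-9))) = (390121 + 804) - (896 - 1291 + (-8 + 29 + 9)) = 390925 - (896 - 1291 + 30) = 390925 - 1*(-365) = 390925 + 365 = 391290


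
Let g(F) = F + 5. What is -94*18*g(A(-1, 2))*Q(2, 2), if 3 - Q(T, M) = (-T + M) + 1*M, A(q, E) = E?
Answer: -11844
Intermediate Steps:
g(F) = 5 + F
Q(T, M) = 3 + T - 2*M (Q(T, M) = 3 - ((-T + M) + 1*M) = 3 - ((M - T) + M) = 3 - (-T + 2*M) = 3 + (T - 2*M) = 3 + T - 2*M)
-94*18*g(A(-1, 2))*Q(2, 2) = -94*18*(5 + 2)*(3 + 2 - 2*2) = -94*18*7*(3 + 2 - 4) = -11844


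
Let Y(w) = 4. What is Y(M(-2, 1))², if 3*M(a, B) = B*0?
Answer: 16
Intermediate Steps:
M(a, B) = 0 (M(a, B) = (B*0)/3 = (⅓)*0 = 0)
Y(M(-2, 1))² = 4² = 16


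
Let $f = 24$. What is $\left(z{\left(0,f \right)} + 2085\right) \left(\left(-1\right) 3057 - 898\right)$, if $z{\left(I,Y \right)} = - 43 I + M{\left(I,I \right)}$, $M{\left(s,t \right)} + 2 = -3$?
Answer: $-8226400$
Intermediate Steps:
$M{\left(s,t \right)} = -5$ ($M{\left(s,t \right)} = -2 - 3 = -5$)
$z{\left(I,Y \right)} = -5 - 43 I$ ($z{\left(I,Y \right)} = - 43 I - 5 = -5 - 43 I$)
$\left(z{\left(0,f \right)} + 2085\right) \left(\left(-1\right) 3057 - 898\right) = \left(\left(-5 - 0\right) + 2085\right) \left(\left(-1\right) 3057 - 898\right) = \left(\left(-5 + 0\right) + 2085\right) \left(-3057 - 898\right) = \left(-5 + 2085\right) \left(-3955\right) = 2080 \left(-3955\right) = -8226400$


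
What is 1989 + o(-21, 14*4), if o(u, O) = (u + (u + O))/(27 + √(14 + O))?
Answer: 1311129/659 - 14*√70/659 ≈ 1989.4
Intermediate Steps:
o(u, O) = (O + 2*u)/(27 + √(14 + O)) (o(u, O) = (u + (O + u))/(27 + √(14 + O)) = (O + 2*u)/(27 + √(14 + O)))
1989 + o(-21, 14*4) = 1989 + (14*4 + 2*(-21))/(27 + √(14 + 14*4)) = 1989 + (56 - 42)/(27 + √(14 + 56)) = 1989 + 14/(27 + √70)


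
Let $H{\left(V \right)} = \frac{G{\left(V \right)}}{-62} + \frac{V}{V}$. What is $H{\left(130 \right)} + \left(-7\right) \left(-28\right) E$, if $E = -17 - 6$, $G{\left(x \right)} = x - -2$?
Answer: $- \frac{139783}{31} \approx -4509.1$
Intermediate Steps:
$G{\left(x \right)} = 2 + x$ ($G{\left(x \right)} = x + 2 = 2 + x$)
$E = -23$
$H{\left(V \right)} = \frac{30}{31} - \frac{V}{62}$ ($H{\left(V \right)} = \frac{2 + V}{-62} + \frac{V}{V} = \left(2 + V\right) \left(- \frac{1}{62}\right) + 1 = \left(- \frac{1}{31} - \frac{V}{62}\right) + 1 = \frac{30}{31} - \frac{V}{62}$)
$H{\left(130 \right)} + \left(-7\right) \left(-28\right) E = \left(\frac{30}{31} - \frac{65}{31}\right) + \left(-7\right) \left(-28\right) \left(-23\right) = \left(\frac{30}{31} - \frac{65}{31}\right) + 196 \left(-23\right) = - \frac{35}{31} - 4508 = - \frac{139783}{31}$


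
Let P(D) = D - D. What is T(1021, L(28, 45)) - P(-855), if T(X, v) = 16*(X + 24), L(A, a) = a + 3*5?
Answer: 16720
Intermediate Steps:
L(A, a) = 15 + a (L(A, a) = a + 15 = 15 + a)
T(X, v) = 384 + 16*X (T(X, v) = 16*(24 + X) = 384 + 16*X)
P(D) = 0
T(1021, L(28, 45)) - P(-855) = (384 + 16*1021) - 1*0 = (384 + 16336) + 0 = 16720 + 0 = 16720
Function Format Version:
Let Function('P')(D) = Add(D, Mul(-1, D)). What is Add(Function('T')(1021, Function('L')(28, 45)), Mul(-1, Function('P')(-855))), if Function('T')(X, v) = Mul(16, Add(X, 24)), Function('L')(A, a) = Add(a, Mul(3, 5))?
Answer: 16720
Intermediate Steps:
Function('L')(A, a) = Add(15, a) (Function('L')(A, a) = Add(a, 15) = Add(15, a))
Function('T')(X, v) = Add(384, Mul(16, X)) (Function('T')(X, v) = Mul(16, Add(24, X)) = Add(384, Mul(16, X)))
Function('P')(D) = 0
Add(Function('T')(1021, Function('L')(28, 45)), Mul(-1, Function('P')(-855))) = Add(Add(384, Mul(16, 1021)), Mul(-1, 0)) = Add(Add(384, 16336), 0) = Add(16720, 0) = 16720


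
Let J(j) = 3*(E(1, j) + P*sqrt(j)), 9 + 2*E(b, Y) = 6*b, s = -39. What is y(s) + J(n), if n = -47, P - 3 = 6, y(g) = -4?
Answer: -17/2 + 27*I*sqrt(47) ≈ -8.5 + 185.1*I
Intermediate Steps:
P = 9 (P = 3 + 6 = 9)
E(b, Y) = -9/2 + 3*b (E(b, Y) = -9/2 + (6*b)/2 = -9/2 + 3*b)
J(j) = -9/2 + 27*sqrt(j) (J(j) = 3*((-9/2 + 3*1) + 9*sqrt(j)) = 3*((-9/2 + 3) + 9*sqrt(j)) = 3*(-3/2 + 9*sqrt(j)) = -9/2 + 27*sqrt(j))
y(s) + J(n) = -4 + (-9/2 + 27*sqrt(-47)) = -4 + (-9/2 + 27*(I*sqrt(47))) = -4 + (-9/2 + 27*I*sqrt(47)) = -17/2 + 27*I*sqrt(47)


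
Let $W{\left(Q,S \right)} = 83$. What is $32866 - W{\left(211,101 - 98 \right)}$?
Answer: $32783$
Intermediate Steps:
$32866 - W{\left(211,101 - 98 \right)} = 32866 - 83 = 32783$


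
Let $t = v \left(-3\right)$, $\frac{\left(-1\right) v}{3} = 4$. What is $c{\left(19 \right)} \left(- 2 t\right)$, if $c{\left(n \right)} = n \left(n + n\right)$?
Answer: $-51984$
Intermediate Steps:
$v = -12$ ($v = \left(-3\right) 4 = -12$)
$t = 36$ ($t = \left(-12\right) \left(-3\right) = 36$)
$c{\left(n \right)} = 2 n^{2}$ ($c{\left(n \right)} = n 2 n = 2 n^{2}$)
$c{\left(19 \right)} \left(- 2 t\right) = 2 \cdot 19^{2} \left(\left(-2\right) 36\right) = 2 \cdot 361 \left(-72\right) = 722 \left(-72\right) = -51984$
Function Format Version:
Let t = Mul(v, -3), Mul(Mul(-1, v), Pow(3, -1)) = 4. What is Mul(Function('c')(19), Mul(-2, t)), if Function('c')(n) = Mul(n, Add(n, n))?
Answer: -51984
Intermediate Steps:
v = -12 (v = Mul(-3, 4) = -12)
t = 36 (t = Mul(-12, -3) = 36)
Function('c')(n) = Mul(2, Pow(n, 2)) (Function('c')(n) = Mul(n, Mul(2, n)) = Mul(2, Pow(n, 2)))
Mul(Function('c')(19), Mul(-2, t)) = Mul(Mul(2, Pow(19, 2)), Mul(-2, 36)) = Mul(Mul(2, 361), -72) = Mul(722, -72) = -51984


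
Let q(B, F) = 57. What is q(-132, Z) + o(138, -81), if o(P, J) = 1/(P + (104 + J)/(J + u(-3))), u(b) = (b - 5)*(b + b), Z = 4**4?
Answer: 258300/4531 ≈ 57.007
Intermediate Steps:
Z = 256
u(b) = 2*b*(-5 + b) (u(b) = (-5 + b)*(2*b) = 2*b*(-5 + b))
o(P, J) = 1/(P + (104 + J)/(48 + J)) (o(P, J) = 1/(P + (104 + J)/(J + 2*(-3)*(-5 - 3))) = 1/(P + (104 + J)/(J + 2*(-3)*(-8))) = 1/(P + (104 + J)/(J + 48)) = 1/(P + (104 + J)/(48 + J)))
q(-132, Z) + o(138, -81) = 57 + (48 - 81)/(104 - 81 + 48*138 - 81*138) = 57 - 33/(104 - 81 + 6624 - 11178) = 57 - 33/(-4531) = 57 - 1/4531*(-33) = 57 + 33/4531 = 258300/4531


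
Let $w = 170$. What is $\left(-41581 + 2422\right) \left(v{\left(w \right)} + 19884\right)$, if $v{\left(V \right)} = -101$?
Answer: $-774682497$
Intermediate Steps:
$\left(-41581 + 2422\right) \left(v{\left(w \right)} + 19884\right) = \left(-41581 + 2422\right) \left(-101 + 19884\right) = \left(-39159\right) 19783 = -774682497$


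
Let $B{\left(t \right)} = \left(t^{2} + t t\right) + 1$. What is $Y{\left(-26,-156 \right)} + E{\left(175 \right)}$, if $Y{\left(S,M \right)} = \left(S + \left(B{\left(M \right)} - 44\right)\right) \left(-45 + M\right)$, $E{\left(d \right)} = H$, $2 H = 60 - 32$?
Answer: $-9769189$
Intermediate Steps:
$H = 14$ ($H = \frac{60 - 32}{2} = \frac{1}{2} \cdot 28 = 14$)
$B{\left(t \right)} = 1 + 2 t^{2}$ ($B{\left(t \right)} = \left(t^{2} + t^{2}\right) + 1 = 2 t^{2} + 1 = 1 + 2 t^{2}$)
$E{\left(d \right)} = 14$
$Y{\left(S,M \right)} = \left(-45 + M\right) \left(-43 + S + 2 M^{2}\right)$ ($Y{\left(S,M \right)} = \left(S + \left(\left(1 + 2 M^{2}\right) - 44\right)\right) \left(-45 + M\right) = \left(S + \left(-43 + 2 M^{2}\right)\right) \left(-45 + M\right) = \left(-43 + S + 2 M^{2}\right) \left(-45 + M\right) = \left(-45 + M\right) \left(-43 + S + 2 M^{2}\right)$)
$Y{\left(-26,-156 \right)} + E{\left(175 \right)} = \left(1935 - 90 \left(-156\right)^{2} - -1170 - -6708 + 2 \left(-156\right)^{3} - -4056\right) + 14 = \left(1935 - 2190240 + 1170 + 6708 + 2 \left(-3796416\right) + 4056\right) + 14 = \left(1935 - 2190240 + 1170 + 6708 - 7592832 + 4056\right) + 14 = -9769203 + 14 = -9769189$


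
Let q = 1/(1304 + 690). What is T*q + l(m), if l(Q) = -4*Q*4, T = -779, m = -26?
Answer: 828725/1994 ≈ 415.61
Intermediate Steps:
l(Q) = -16*Q
q = 1/1994 ≈ 0.00050150
T*q + l(m) = -779*1/1994 - 16*(-26) = -779/1994 + 416 = 828725/1994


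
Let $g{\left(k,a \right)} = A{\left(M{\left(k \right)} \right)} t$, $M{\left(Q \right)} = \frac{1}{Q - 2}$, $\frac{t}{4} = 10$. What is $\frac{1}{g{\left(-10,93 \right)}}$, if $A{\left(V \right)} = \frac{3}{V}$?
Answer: $- \frac{1}{1440} \approx -0.00069444$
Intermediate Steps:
$t = 40$ ($t = 4 \cdot 10 = 40$)
$M{\left(Q \right)} = \frac{1}{-2 + Q}$
$g{\left(k,a \right)} = -240 + 120 k$ ($g{\left(k,a \right)} = \frac{3}{\frac{1}{-2 + k}} 40 = 3 \left(-2 + k\right) 40 = \left(-6 + 3 k\right) 40 = -240 + 120 k$)
$\frac{1}{g{\left(-10,93 \right)}} = \frac{1}{-240 + 120 \left(-10\right)} = \frac{1}{-240 - 1200} = \frac{1}{-1440} = - \frac{1}{1440}$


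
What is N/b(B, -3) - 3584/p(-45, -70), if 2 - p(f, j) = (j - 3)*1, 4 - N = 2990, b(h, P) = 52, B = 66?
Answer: -205159/1950 ≈ -105.21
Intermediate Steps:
N = -2986 (N = 4 - 1*2990 = 4 - 2990 = -2986)
p(f, j) = 5 - j (p(f, j) = 2 - (j - 3) = 2 - (-3 + j) = 2 + (3 - j) = 5 - j)
N/b(B, -3) - 3584/p(-45, -70) = -2986/52 - 3584/(5 - 1*(-70)) = -2986*1/52 - 3584/(5 + 70) = -1493/26 - 3584/75 = -205159/1950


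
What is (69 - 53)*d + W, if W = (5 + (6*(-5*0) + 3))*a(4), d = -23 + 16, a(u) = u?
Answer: -80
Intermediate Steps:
d = -7
W = 32 (W = (5 + (6*(-5*0) + 3))*4 = (5 + (6*0 + 3))*4 = (5 + (0 + 3))*4 = (5 + 3)*4 = 8*4 = 32)
(69 - 53)*d + W = (69 - 53)*(-7) + 32 = 16*(-7) + 32 = -112 + 32 = -80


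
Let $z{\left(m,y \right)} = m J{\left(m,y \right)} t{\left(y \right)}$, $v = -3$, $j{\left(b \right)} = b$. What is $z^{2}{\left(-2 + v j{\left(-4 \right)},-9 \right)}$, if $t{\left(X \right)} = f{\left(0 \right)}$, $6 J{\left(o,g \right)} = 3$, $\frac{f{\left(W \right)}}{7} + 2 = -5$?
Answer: $60025$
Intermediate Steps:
$f{\left(W \right)} = -49$ ($f{\left(W \right)} = -14 + 7 \left(-5\right) = -14 - 35 = -49$)
$J{\left(o,g \right)} = \frac{1}{2}$ ($J{\left(o,g \right)} = \frac{1}{6} \cdot 3 = \frac{1}{2}$)
$t{\left(X \right)} = -49$
$z{\left(m,y \right)} = - \frac{49 m}{2}$ ($z{\left(m,y \right)} = m \frac{1}{2} \left(-49\right) = \frac{m}{2} \left(-49\right) = - \frac{49 m}{2}$)
$z^{2}{\left(-2 + v j{\left(-4 \right)},-9 \right)} = \left(- \frac{49 \left(-2 - -12\right)}{2}\right)^{2} = \left(- \frac{49 \left(-2 + 12\right)}{2}\right)^{2} = \left(\left(- \frac{49}{2}\right) 10\right)^{2} = \left(-245\right)^{2} = 60025$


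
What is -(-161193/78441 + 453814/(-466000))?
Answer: 18452260329/6092251000 ≈ 3.0288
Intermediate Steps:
-(-161193/78441 + 453814/(-466000)) = -(-161193*1/78441 + 453814*(-1/466000)) = -(-53731/26147 - 226907/233000) = -1*(-18452260329/6092251000) = 18452260329/6092251000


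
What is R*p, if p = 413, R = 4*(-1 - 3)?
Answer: -6608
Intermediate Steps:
R = -16 (R = 4*(-4) = -16)
R*p = -16*413 = -6608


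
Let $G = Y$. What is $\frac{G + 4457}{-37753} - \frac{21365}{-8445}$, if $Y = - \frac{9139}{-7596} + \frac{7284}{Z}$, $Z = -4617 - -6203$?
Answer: $\frac{308772992145079}{128031845698692} \approx 2.4117$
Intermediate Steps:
$Z = 1586$ ($Z = -4617 + 6203 = 1586$)
$Y = \frac{34911859}{6023628}$ ($Y = - \frac{9139}{-7596} + \frac{7284}{1586} = \left(-9139\right) \left(- \frac{1}{7596}\right) + 7284 \cdot \frac{1}{1586} = \frac{9139}{7596} + \frac{3642}{793} = \frac{34911859}{6023628} \approx 5.7958$)
$G = \frac{34911859}{6023628} \approx 5.7958$
$\frac{G + 4457}{-37753} - \frac{21365}{-8445} = \frac{\frac{34911859}{6023628} + 4457}{-37753} - \frac{21365}{-8445} = \frac{26882221855}{6023628} \left(- \frac{1}{37753}\right) - - \frac{4273}{1689} = - \frac{26882221855}{227410027884} + \frac{4273}{1689} = \frac{308772992145079}{128031845698692}$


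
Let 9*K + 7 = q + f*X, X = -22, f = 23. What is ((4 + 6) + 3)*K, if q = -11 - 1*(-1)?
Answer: -6799/9 ≈ -755.44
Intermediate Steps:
q = -10 (q = -11 + 1 = -10)
K = -523/9 (K = -7/9 + (-10 + 23*(-22))/9 = -7/9 + (-10 - 506)/9 = -7/9 + (⅑)*(-516) = -7/9 - 172/3 = -523/9 ≈ -58.111)
((4 + 6) + 3)*K = ((4 + 6) + 3)*(-523/9) = (10 + 3)*(-523/9) = 13*(-523/9) = -6799/9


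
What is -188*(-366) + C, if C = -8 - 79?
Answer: 68721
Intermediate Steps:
C = -87
-188*(-366) + C = -188*(-366) - 87 = 68808 - 87 = 68721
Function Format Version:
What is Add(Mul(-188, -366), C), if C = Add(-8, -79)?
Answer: 68721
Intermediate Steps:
C = -87
Add(Mul(-188, -366), C) = Add(Mul(-188, -366), -87) = Add(68808, -87) = 68721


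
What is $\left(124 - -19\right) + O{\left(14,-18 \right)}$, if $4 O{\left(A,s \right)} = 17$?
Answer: $\frac{589}{4} \approx 147.25$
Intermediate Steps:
$O{\left(A,s \right)} = \frac{17}{4}$ ($O{\left(A,s \right)} = \frac{1}{4} \cdot 17 = \frac{17}{4}$)
$\left(124 - -19\right) + O{\left(14,-18 \right)} = \left(124 - -19\right) + \frac{17}{4} = \left(124 + \left(-49 + 68\right)\right) + \frac{17}{4} = \left(124 + 19\right) + \frac{17}{4} = 143 + \frac{17}{4} = \frac{589}{4}$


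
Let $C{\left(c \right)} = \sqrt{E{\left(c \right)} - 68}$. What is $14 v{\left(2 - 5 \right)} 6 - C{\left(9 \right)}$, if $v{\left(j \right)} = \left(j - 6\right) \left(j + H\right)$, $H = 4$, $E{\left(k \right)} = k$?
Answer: $-756 - i \sqrt{59} \approx -756.0 - 7.6811 i$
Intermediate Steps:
$v{\left(j \right)} = \left(-6 + j\right) \left(4 + j\right)$ ($v{\left(j \right)} = \left(j - 6\right) \left(j + 4\right) = \left(-6 + j\right) \left(4 + j\right)$)
$C{\left(c \right)} = \sqrt{-68 + c}$ ($C{\left(c \right)} = \sqrt{c - 68} = \sqrt{-68 + c}$)
$14 v{\left(2 - 5 \right)} 6 - C{\left(9 \right)} = 14 \left(-24 + \left(2 - 5\right)^{2} - 2 \left(2 - 5\right)\right) 6 - \sqrt{-68 + 9} = 14 \left(-24 + \left(-3\right)^{2} - -6\right) 6 - \sqrt{-59} = 14 \left(-24 + 9 + 6\right) 6 - i \sqrt{59} = 14 \left(-9\right) 6 - i \sqrt{59} = \left(-126\right) 6 - i \sqrt{59} = -756 - i \sqrt{59}$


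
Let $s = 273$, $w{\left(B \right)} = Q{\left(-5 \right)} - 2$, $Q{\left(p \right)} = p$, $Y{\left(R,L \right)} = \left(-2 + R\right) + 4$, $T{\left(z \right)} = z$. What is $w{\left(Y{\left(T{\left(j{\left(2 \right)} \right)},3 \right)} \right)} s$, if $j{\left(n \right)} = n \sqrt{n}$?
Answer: $-1911$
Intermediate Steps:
$j{\left(n \right)} = n^{\frac{3}{2}}$
$Y{\left(R,L \right)} = 2 + R$
$w{\left(B \right)} = -7$ ($w{\left(B \right)} = -5 - 2 = -7$)
$w{\left(Y{\left(T{\left(j{\left(2 \right)} \right)},3 \right)} \right)} s = \left(-7\right) 273 = -1911$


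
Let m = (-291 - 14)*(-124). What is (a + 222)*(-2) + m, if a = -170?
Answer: 37716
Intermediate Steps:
m = 37820 (m = -305*(-124) = 37820)
(a + 222)*(-2) + m = (-170 + 222)*(-2) + 37820 = 52*(-2) + 37820 = -104 + 37820 = 37716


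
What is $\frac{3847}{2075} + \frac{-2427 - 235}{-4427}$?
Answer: $\frac{22554319}{9186025} \approx 2.4553$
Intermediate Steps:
$\frac{3847}{2075} + \frac{-2427 - 235}{-4427} = 3847 \cdot \frac{1}{2075} + \left(-2427 - 235\right) \left(- \frac{1}{4427}\right) = \frac{3847}{2075} - - \frac{2662}{4427} = \frac{3847}{2075} + \frac{2662}{4427} = \frac{22554319}{9186025}$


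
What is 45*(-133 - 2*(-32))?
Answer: -3105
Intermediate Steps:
45*(-133 - 2*(-32)) = 45*(-133 + 64) = 45*(-69) = -3105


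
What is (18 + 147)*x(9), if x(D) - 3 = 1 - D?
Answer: -825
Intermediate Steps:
x(D) = 4 - D (x(D) = 3 + (1 - D) = 4 - D)
(18 + 147)*x(9) = (18 + 147)*(4 - 1*9) = 165*(4 - 9) = 165*(-5) = -825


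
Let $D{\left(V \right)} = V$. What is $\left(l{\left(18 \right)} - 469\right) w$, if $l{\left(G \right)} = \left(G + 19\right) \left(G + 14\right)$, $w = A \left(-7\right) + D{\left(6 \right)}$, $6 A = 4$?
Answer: $\frac{2860}{3} \approx 953.33$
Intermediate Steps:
$A = \frac{2}{3}$ ($A = \frac{1}{6} \cdot 4 = \frac{2}{3} \approx 0.66667$)
$w = \frac{4}{3}$ ($w = \frac{2}{3} \left(-7\right) + 6 = - \frac{14}{3} + 6 = \frac{4}{3} \approx 1.3333$)
$l{\left(G \right)} = \left(14 + G\right) \left(19 + G\right)$ ($l{\left(G \right)} = \left(19 + G\right) \left(14 + G\right) = \left(14 + G\right) \left(19 + G\right)$)
$\left(l{\left(18 \right)} - 469\right) w = \left(\left(266 + 18^{2} + 33 \cdot 18\right) - 469\right) \frac{4}{3} = \left(\left(266 + 324 + 594\right) - 469\right) \frac{4}{3} = \left(1184 - 469\right) \frac{4}{3} = 715 \cdot \frac{4}{3} = \frac{2860}{3}$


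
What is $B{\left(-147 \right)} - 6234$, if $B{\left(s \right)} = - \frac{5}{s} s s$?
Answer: $-5499$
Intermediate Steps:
$B{\left(s \right)} = - 5 s$
$B{\left(-147 \right)} - 6234 = \left(-5\right) \left(-147\right) - 6234 = 735 - 6234 = -5499$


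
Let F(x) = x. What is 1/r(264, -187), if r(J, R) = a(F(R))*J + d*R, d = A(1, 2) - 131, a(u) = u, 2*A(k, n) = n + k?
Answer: -2/50303 ≈ -3.9759e-5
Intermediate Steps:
A(k, n) = k/2 + n/2 (A(k, n) = (n + k)/2 = (k + n)/2 = k/2 + n/2)
d = -259/2 (d = ((1/2)*1 + (1/2)*2) - 131 = (1/2 + 1) - 131 = 3/2 - 131 = -259/2 ≈ -129.50)
r(J, R) = -259*R/2 + J*R (r(J, R) = R*J - 259*R/2 = J*R - 259*R/2 = -259*R/2 + J*R)
1/r(264, -187) = 1/((1/2)*(-187)*(-259 + 2*264)) = 1/((1/2)*(-187)*(-259 + 528)) = 1/((1/2)*(-187)*269) = 1/(-50303/2) = -2/50303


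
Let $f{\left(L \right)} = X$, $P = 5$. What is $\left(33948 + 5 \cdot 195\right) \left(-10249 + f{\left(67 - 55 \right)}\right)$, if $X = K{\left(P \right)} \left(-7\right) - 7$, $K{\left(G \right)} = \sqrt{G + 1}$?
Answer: $-358170288 - 244461 \sqrt{6} \approx -3.5877 \cdot 10^{8}$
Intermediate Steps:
$K{\left(G \right)} = \sqrt{1 + G}$
$X = -7 - 7 \sqrt{6}$ ($X = \sqrt{1 + 5} \left(-7\right) - 7 = \sqrt{6} \left(-7\right) - 7 = - 7 \sqrt{6} - 7 = -7 - 7 \sqrt{6} \approx -24.146$)
$f{\left(L \right)} = -7 - 7 \sqrt{6}$
$\left(33948 + 5 \cdot 195\right) \left(-10249 + f{\left(67 - 55 \right)}\right) = \left(33948 + 5 \cdot 195\right) \left(-10249 - \left(7 + 7 \sqrt{6}\right)\right) = \left(33948 + 975\right) \left(-10256 - 7 \sqrt{6}\right) = 34923 \left(-10256 - 7 \sqrt{6}\right) = -358170288 - 244461 \sqrt{6}$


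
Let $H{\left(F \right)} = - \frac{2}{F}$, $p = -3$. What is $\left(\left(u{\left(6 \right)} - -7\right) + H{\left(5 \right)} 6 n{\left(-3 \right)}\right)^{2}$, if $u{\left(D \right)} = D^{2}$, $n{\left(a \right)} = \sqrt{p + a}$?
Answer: $\frac{45361}{25} - \frac{1032 i \sqrt{6}}{5} \approx 1814.4 - 505.57 i$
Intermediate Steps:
$n{\left(a \right)} = \sqrt{-3 + a}$
$\left(\left(u{\left(6 \right)} - -7\right) + H{\left(5 \right)} 6 n{\left(-3 \right)}\right)^{2} = \left(\left(6^{2} - -7\right) + - \frac{2}{5} \cdot 6 \sqrt{-3 - 3}\right)^{2} = \left(\left(36 + 7\right) + \left(-2\right) \frac{1}{5} \cdot 6 \sqrt{-6}\right)^{2} = \left(43 + \left(- \frac{2}{5}\right) 6 i \sqrt{6}\right)^{2} = \left(43 - \frac{12 i \sqrt{6}}{5}\right)^{2}$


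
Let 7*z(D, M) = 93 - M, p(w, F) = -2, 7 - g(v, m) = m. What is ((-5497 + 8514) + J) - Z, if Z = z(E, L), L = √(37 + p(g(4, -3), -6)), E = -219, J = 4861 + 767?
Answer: 60422/7 + √35/7 ≈ 8632.6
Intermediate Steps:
J = 5628
g(v, m) = 7 - m
L = √35 (L = √(37 - 2) = √35 ≈ 5.9161)
z(D, M) = 93/7 - M/7 (z(D, M) = (93 - M)/7 = 93/7 - M/7)
Z = 93/7 - √35/7 ≈ 12.441
((-5497 + 8514) + J) - Z = ((-5497 + 8514) + 5628) - (93/7 - √35/7) = (3017 + 5628) + (-93/7 + √35/7) = 8645 + (-93/7 + √35/7) = 60422/7 + √35/7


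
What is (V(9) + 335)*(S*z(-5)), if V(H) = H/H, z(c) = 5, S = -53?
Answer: -89040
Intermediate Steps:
V(H) = 1
(V(9) + 335)*(S*z(-5)) = (1 + 335)*(-53*5) = 336*(-265) = -89040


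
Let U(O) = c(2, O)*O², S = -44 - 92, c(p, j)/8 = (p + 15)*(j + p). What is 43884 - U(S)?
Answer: 337114988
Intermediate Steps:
c(p, j) = 8*(15 + p)*(j + p) (c(p, j) = 8*((p + 15)*(j + p)) = 8*((15 + p)*(j + p)) = 8*(15 + p)*(j + p))
S = -136
U(O) = O²*(272 + 136*O) (U(O) = (8*2² + 120*O + 120*2 + 8*O*2)*O² = (8*4 + 120*O + 240 + 16*O)*O² = (32 + 120*O + 240 + 16*O)*O² = (272 + 136*O)*O² = O²*(272 + 136*O))
43884 - U(S) = 43884 - 136*(-136)²*(2 - 136) = 43884 - 136*18496*(-134) = 43884 - 1*(-337071104) = 43884 + 337071104 = 337114988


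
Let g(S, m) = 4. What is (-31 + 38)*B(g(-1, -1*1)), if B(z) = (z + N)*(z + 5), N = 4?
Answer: 504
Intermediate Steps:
B(z) = (4 + z)*(5 + z) (B(z) = (z + 4)*(z + 5) = (4 + z)*(5 + z))
(-31 + 38)*B(g(-1, -1*1)) = (-31 + 38)*(20 + 4² + 9*4) = 7*(20 + 16 + 36) = 7*72 = 504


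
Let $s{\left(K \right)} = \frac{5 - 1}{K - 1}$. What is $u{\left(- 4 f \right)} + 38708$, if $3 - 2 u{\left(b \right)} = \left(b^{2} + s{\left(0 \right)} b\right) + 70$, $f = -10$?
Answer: $\frac{75909}{2} \approx 37955.0$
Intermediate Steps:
$s{\left(K \right)} = \frac{4}{-1 + K}$
$u{\left(b \right)} = - \frac{67}{2} + 2 b - \frac{b^{2}}{2}$ ($u{\left(b \right)} = \frac{3}{2} - \frac{\left(b^{2} + \frac{4}{-1 + 0} b\right) + 70}{2} = \frac{3}{2} - \frac{\left(b^{2} + \frac{4}{-1} b\right) + 70}{2} = \frac{3}{2} - \frac{\left(b^{2} + 4 \left(-1\right) b\right) + 70}{2} = \frac{3}{2} - \frac{\left(b^{2} - 4 b\right) + 70}{2} = \frac{3}{2} - \frac{70 + b^{2} - 4 b}{2} = \frac{3}{2} - \left(35 + \frac{b^{2}}{2} - 2 b\right) = - \frac{67}{2} + 2 b - \frac{b^{2}}{2}$)
$u{\left(- 4 f \right)} + 38708 = \left(- \frac{67}{2} + 2 \left(\left(-4\right) \left(-10\right)\right) - \frac{\left(\left(-4\right) \left(-10\right)\right)^{2}}{2}\right) + 38708 = \left(- \frac{67}{2} + 2 \cdot 40 - \frac{40^{2}}{2}\right) + 38708 = \left(- \frac{67}{2} + 80 - 800\right) + 38708 = - \frac{1507}{2} + 38708 = \frac{75909}{2}$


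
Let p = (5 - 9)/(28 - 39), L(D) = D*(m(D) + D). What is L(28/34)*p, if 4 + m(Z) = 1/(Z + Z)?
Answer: -2446/3179 ≈ -0.76942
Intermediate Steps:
m(Z) = -4 + 1/(2*Z) (m(Z) = -4 + 1/(Z + Z) = -4 + 1/(2*Z))
L(D) = D*(-4 + D + 1/(2*D)) (L(D) = D*((-4 + 1/(2*D)) + D) = D*(-4 + D + 1/(2*D)))
p = 4/11 (p = -4/(-11) = -4*(-1/11) = 4/11 ≈ 0.36364)
L(28/34)*p = (1/2 + (28/34)*(-4 + 28/34))*(4/11) = (1/2 + (28*(1/34))*(-4 + 28*(1/34)))*(4/11) = (1/2 + 14*(-4 + 14/17)/17)*(4/11) = (1/2 + (14/17)*(-54/17))*(4/11) = (1/2 - 756/289)*(4/11) = -1223/578*4/11 = -2446/3179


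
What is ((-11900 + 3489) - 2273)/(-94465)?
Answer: 10684/94465 ≈ 0.11310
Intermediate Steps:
((-11900 + 3489) - 2273)/(-94465) = (-8411 - 2273)*(-1/94465) = -10684*(-1/94465) = 10684/94465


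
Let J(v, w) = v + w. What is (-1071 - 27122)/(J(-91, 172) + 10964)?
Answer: -28193/11045 ≈ -2.5526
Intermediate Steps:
(-1071 - 27122)/(J(-91, 172) + 10964) = (-1071 - 27122)/((-91 + 172) + 10964) = -28193/(81 + 10964) = -28193/11045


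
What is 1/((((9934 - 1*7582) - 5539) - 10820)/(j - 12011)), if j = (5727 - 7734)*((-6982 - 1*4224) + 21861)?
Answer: 21396596/14007 ≈ 1527.6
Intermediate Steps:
j = -21384585 (j = -2007*((-6982 - 4224) + 21861) = -2007*(-11206 + 21861) = -2007*10655 = -21384585)
1/((((9934 - 1*7582) - 5539) - 10820)/(j - 12011)) = 1/((((9934 - 1*7582) - 5539) - 10820)/(-21384585 - 12011)) = 1/((((9934 - 7582) - 5539) - 10820)/(-21396596)) = 1/(((2352 - 5539) - 10820)*(-1/21396596)) = 1/((-3187 - 10820)*(-1/21396596)) = 1/(-14007*(-1/21396596)) = 1/(14007/21396596) = 21396596/14007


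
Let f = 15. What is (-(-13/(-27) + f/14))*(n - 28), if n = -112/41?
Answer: 5870/123 ≈ 47.724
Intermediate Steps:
n = -112/41 (n = -112*1/41 = -112/41 ≈ -2.7317)
(-(-13/(-27) + f/14))*(n - 28) = (-(-13/(-27) + 15/14))*(-112/41 - 28) = -(-13*(-1/27) + 15*(1/14))*(-1260/41) = -(13/27 + 15/14)*(-1260/41) = -1*587/378*(-1260/41) = -587/378*(-1260/41) = 5870/123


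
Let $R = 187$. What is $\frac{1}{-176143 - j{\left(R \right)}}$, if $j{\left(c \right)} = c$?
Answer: $- \frac{1}{176330} \approx -5.6712 \cdot 10^{-6}$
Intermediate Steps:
$\frac{1}{-176143 - j{\left(R \right)}} = \frac{1}{-176143 - 187} = \frac{1}{-176330} = - \frac{1}{176330}$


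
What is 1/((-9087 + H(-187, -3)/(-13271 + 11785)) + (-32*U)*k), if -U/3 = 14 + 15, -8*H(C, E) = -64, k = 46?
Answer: 743/88399907 ≈ 8.4050e-6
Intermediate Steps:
H(C, E) = 8 (H(C, E) = -⅛*(-64) = 8)
U = -87 (U = -3*(14 + 15) = -3*29 = -87)
1/((-9087 + H(-187, -3)/(-13271 + 11785)) + (-32*U)*k) = 1/((-9087 + 8/(-13271 + 11785)) - 32*(-87)*46) = 1/((-9087 + 8/(-1486)) + 2784*46) = 1/((-9087 + 8*(-1/1486)) + 128064) = 1/((-9087 - 4/743) + 128064) = 1/(-6751645/743 + 128064) = 1/(88399907/743) = 743/88399907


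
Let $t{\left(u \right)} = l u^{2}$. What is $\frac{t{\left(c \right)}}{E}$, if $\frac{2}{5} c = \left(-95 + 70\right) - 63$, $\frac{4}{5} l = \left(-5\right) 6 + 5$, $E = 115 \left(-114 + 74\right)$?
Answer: $\frac{15125}{46} \approx 328.8$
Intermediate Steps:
$E = -4600$ ($E = 115 \left(-40\right) = -4600$)
$l = - \frac{125}{4}$ ($l = \frac{5 \left(\left(-5\right) 6 + 5\right)}{4} = \frac{5 \left(-30 + 5\right)}{4} = \frac{5}{4} \left(-25\right) = - \frac{125}{4} \approx -31.25$)
$c = -220$ ($c = \frac{5 \left(\left(-95 + 70\right) - 63\right)}{2} = \frac{5 \left(-25 - 63\right)}{2} = \frac{5}{2} \left(-88\right) = -220$)
$t{\left(u \right)} = - \frac{125 u^{2}}{4}$
$\frac{t{\left(c \right)}}{E} = \frac{\left(- \frac{125}{4}\right) \left(-220\right)^{2}}{-4600} = \left(- \frac{125}{4}\right) 48400 \left(- \frac{1}{4600}\right) = \left(-1512500\right) \left(- \frac{1}{4600}\right) = \frac{15125}{46}$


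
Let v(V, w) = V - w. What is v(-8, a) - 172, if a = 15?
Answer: -195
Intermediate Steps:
v(-8, a) - 172 = (-8 - 1*15) - 172 = (-8 - 15) - 172 = -23 - 172 = -195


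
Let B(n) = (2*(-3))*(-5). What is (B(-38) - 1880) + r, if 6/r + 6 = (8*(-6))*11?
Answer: -164651/89 ≈ -1850.0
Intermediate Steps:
B(n) = 30 (B(n) = -6*(-5) = 30)
r = -1/89 (r = 6/(-6 + (8*(-6))*11) = 6/(-6 - 48*11) = 6/(-6 - 528) = 6/(-534) = 6*(-1/534) = -1/89 ≈ -0.011236)
(B(-38) - 1880) + r = (30 - 1880) - 1/89 = -1850 - 1/89 = -164651/89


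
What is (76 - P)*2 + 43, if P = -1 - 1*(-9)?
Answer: 179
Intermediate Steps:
P = 8 (P = -1 + 9 = 8)
(76 - P)*2 + 43 = (76 - 1*8)*2 + 43 = (76 - 8)*2 + 43 = 68*2 + 43 = 136 + 43 = 179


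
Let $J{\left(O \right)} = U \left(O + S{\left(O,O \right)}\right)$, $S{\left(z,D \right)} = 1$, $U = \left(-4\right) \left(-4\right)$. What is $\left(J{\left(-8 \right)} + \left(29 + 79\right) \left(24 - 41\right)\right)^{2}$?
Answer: $3794704$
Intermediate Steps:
$U = 16$
$J{\left(O \right)} = 16 + 16 O$ ($J{\left(O \right)} = 16 \left(O + 1\right) = 16 \left(1 + O\right) = 16 + 16 O$)
$\left(J{\left(-8 \right)} + \left(29 + 79\right) \left(24 - 41\right)\right)^{2} = \left(\left(16 + 16 \left(-8\right)\right) + \left(29 + 79\right) \left(24 - 41\right)\right)^{2} = \left(\left(16 - 128\right) + 108 \left(-17\right)\right)^{2} = \left(-112 - 1836\right)^{2} = \left(-1948\right)^{2} = 3794704$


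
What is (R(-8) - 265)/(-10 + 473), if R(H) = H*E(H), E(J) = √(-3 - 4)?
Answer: -265/463 - 8*I*√7/463 ≈ -0.57235 - 0.045715*I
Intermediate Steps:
E(J) = I*√7 (E(J) = √(-7) = I*√7)
R(H) = I*H*√7 (R(H) = H*(I*√7) = I*H*√7)
(R(-8) - 265)/(-10 + 473) = (I*(-8)*√7 - 265)/(-10 + 473) = (-8*I*√7 - 265)/463 = (-265 - 8*I*√7)*(1/463) = -265/463 - 8*I*√7/463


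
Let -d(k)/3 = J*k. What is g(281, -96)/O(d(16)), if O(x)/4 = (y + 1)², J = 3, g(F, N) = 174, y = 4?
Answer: 87/50 ≈ 1.7400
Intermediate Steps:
d(k) = -9*k
O(x) = 100 (O(x) = 4*(4 + 1)² = 4*5² = 4*25 = 100)
g(281, -96)/O(d(16)) = 174/100 = 174*(1/100) = 87/50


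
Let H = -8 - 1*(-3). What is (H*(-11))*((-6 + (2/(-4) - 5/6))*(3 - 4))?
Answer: 1210/3 ≈ 403.33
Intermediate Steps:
H = -5 (H = -8 + 3 = -5)
(H*(-11))*((-6 + (2/(-4) - 5/6))*(3 - 4)) = (-5*(-11))*((-6 + (2/(-4) - 5/6))*(3 - 4)) = 55*((-6 + (2*(-¼) - 5*⅙))*(-1)) = 55*((-6 + (-½ - ⅚))*(-1)) = 55*((-6 - 4/3)*(-1)) = 55*(-22/3*(-1)) = 55*(22/3) = 1210/3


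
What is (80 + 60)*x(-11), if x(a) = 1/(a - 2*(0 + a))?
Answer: 140/11 ≈ 12.727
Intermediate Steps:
x(a) = -1/a (x(a) = 1/(a - 2*a) = 1/(-a) = -1/a)
(80 + 60)*x(-11) = (80 + 60)*(-1/(-11)) = 140*(-1*(-1/11)) = 140*(1/11) = 140/11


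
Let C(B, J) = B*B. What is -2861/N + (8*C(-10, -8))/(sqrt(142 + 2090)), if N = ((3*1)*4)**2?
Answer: -2861/144 + 200*sqrt(62)/93 ≈ -2.9347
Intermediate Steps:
C(B, J) = B**2
N = 144 (N = (3*4)**2 = 12**2 = 144)
-2861/N + (8*C(-10, -8))/(sqrt(142 + 2090)) = -2861/144 + (8*(-10)**2)/(sqrt(142 + 2090)) = -2861*1/144 + (8*100)/(sqrt(2232)) = -2861/144 + 800/((6*sqrt(62))) = -2861/144 + 800*(sqrt(62)/372) = -2861/144 + 200*sqrt(62)/93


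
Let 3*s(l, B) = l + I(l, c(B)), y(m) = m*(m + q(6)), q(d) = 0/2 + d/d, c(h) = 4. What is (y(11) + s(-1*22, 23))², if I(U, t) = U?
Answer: 123904/9 ≈ 13767.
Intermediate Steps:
q(d) = 1 (q(d) = 0*(½) + 1 = 0 + 1 = 1)
y(m) = m*(1 + m) (y(m) = m*(m + 1) = m*(1 + m))
s(l, B) = 2*l/3 (s(l, B) = (l + l)/3 = (2*l)/3 = 2*l/3)
(y(11) + s(-1*22, 23))² = (11*(1 + 11) + 2*(-1*22)/3)² = (11*12 + (⅔)*(-22))² = (132 - 44/3)² = (352/3)² = 123904/9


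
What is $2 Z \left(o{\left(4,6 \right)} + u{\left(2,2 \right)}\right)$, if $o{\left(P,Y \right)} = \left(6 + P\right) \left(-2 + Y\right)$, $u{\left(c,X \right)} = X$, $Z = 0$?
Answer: $0$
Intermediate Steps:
$o{\left(P,Y \right)} = \left(-2 + Y\right) \left(6 + P\right)$
$2 Z \left(o{\left(4,6 \right)} + u{\left(2,2 \right)}\right) = 2 \cdot 0 \left(\left(-12 - 8 + 6 \cdot 6 + 4 \cdot 6\right) + 2\right) = 0 \left(\left(-12 - 8 + 36 + 24\right) + 2\right) = 0 \left(40 + 2\right) = 0 \cdot 42 = 0$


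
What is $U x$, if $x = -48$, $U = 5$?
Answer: $-240$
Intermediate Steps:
$U x = 5 \left(-48\right) = -240$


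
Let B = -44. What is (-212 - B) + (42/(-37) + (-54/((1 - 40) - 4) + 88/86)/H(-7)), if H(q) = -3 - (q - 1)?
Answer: -1341844/7955 ≈ -168.68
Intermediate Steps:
H(q) = -2 - q (H(q) = -3 - (-1 + q) = -3 + (1 - q) = -2 - q)
(-212 - B) + (42/(-37) + (-54/((1 - 40) - 4) + 88/86)/H(-7)) = (-212 - 1*(-44)) + (42/(-37) + (-54/((1 - 40) - 4) + 88/86)/(-2 - 1*(-7))) = (-212 + 44) + (42*(-1/37) + (-54/(-39 - 4) + 88*(1/86))/(-2 + 7)) = -168 + (-42/37 + (-54/(-43) + 44/43)/5) = -168 + (-42/37 + (-54*(-1/43) + 44/43)*(⅕)) = -168 + (-42/37 + (54/43 + 44/43)*(⅕)) = -168 + (-42/37 + (98/43)*(⅕)) = -168 + (-42/37 + 98/215) = -168 - 5404/7955 = -1341844/7955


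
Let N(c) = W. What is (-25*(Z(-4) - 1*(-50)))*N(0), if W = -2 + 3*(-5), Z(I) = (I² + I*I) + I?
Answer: 33150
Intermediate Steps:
Z(I) = I + 2*I² (Z(I) = (I² + I²) + I = 2*I² + I = I + 2*I²)
W = -17 (W = -2 - 15 = -17)
N(c) = -17
(-25*(Z(-4) - 1*(-50)))*N(0) = -25*(-4*(1 + 2*(-4)) - 1*(-50))*(-17) = -25*(-4*(1 - 8) + 50)*(-17) = -25*(-4*(-7) + 50)*(-17) = -25*(28 + 50)*(-17) = -25*78*(-17) = -1950*(-17) = 33150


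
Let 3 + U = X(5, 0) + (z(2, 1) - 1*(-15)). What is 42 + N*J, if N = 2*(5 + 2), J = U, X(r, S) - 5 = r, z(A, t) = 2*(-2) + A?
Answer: 322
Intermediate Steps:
z(A, t) = -4 + A
X(r, S) = 5 + r
U = 20 (U = -3 + ((5 + 5) + ((-4 + 2) - 1*(-15))) = -3 + (10 + (-2 + 15)) = -3 + (10 + 13) = -3 + 23 = 20)
J = 20
N = 14 (N = 2*7 = 14)
42 + N*J = 42 + 14*20 = 42 + 280 = 322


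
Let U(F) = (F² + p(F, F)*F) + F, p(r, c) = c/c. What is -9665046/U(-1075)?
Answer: -9665046/1153475 ≈ -8.3791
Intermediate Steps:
p(r, c) = 1
U(F) = F² + 2*F (U(F) = (F² + 1*F) + F = (F² + F) + F = (F + F²) + F = F² + 2*F)
-9665046/U(-1075) = -9665046*(-1/(1075*(2 - 1075))) = -9665046/((-1075*(-1073))) = -9665046/1153475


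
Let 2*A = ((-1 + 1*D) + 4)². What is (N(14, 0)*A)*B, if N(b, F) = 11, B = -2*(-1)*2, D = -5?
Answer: 88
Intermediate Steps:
B = 4 (B = 2*2 = 4)
A = 2 (A = ((-1 + 1*(-5)) + 4)²/2 = ((-1 - 5) + 4)²/2 = (-6 + 4)²/2 = (½)*(-2)² = (½)*4 = 2)
(N(14, 0)*A)*B = (11*2)*4 = 22*4 = 88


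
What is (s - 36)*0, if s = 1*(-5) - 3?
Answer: 0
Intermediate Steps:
s = -8 (s = -5 - 3 = -8)
(s - 36)*0 = (-8 - 36)*0 = -44*0 = 0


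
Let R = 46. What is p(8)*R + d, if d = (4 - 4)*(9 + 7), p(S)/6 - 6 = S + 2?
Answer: 4416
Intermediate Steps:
p(S) = 48 + 6*S (p(S) = 36 + 6*(S + 2) = 36 + 6*(2 + S) = 36 + (12 + 6*S) = 48 + 6*S)
d = 0 (d = 0*16 = 0)
p(8)*R + d = (48 + 6*8)*46 + 0 = (48 + 48)*46 + 0 = 96*46 + 0 = 4416 + 0 = 4416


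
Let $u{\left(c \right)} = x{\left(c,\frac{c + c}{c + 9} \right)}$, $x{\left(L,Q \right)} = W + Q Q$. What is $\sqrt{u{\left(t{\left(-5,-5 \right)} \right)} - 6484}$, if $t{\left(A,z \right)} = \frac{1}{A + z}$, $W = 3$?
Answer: $\frac{i \sqrt{51335997}}{89} \approx 80.505 i$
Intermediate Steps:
$x{\left(L,Q \right)} = 3 + Q^{2}$ ($x{\left(L,Q \right)} = 3 + Q Q = 3 + Q^{2}$)
$u{\left(c \right)} = 3 + \frac{4 c^{2}}{\left(9 + c\right)^{2}}$ ($u{\left(c \right)} = 3 + \left(\frac{c + c}{c + 9}\right)^{2} = 3 + \left(\frac{2 c}{9 + c}\right)^{2} = 3 + \frac{4 c^{2}}{\left(9 + c\right)^{2}}$)
$\sqrt{u{\left(t{\left(-5,-5 \right)} \right)} - 6484} = \sqrt{\left(3 + \frac{4 \left(\frac{1}{-5 - 5}\right)^{2}}{\left(9 + \frac{1}{-5 - 5}\right)^{2}}\right) - 6484} = \sqrt{\left(3 + \frac{4 \left(\frac{1}{-10}\right)^{2}}{\left(9 + \frac{1}{-10}\right)^{2}}\right) - 6484} = \sqrt{\left(3 + \frac{4 \left(- \frac{1}{10}\right)^{2}}{\left(9 - \frac{1}{10}\right)^{2}}\right) - 6484} = \sqrt{\left(3 + 4 \cdot \frac{1}{100} \frac{1}{\frac{7921}{100}}\right) - 6484} = \sqrt{\left(3 + 4 \cdot \frac{1}{100} \cdot \frac{100}{7921}\right) - 6484} = \sqrt{\left(3 + \frac{4}{7921}\right) - 6484} = \sqrt{\frac{23767}{7921} - 6484} = \sqrt{- \frac{51335997}{7921}} = \frac{i \sqrt{51335997}}{89}$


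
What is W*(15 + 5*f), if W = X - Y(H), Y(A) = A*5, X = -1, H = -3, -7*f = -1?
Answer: 220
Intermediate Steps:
f = ⅐ (f = -⅐*(-1) = ⅐ ≈ 0.14286)
Y(A) = 5*A
W = 14 (W = -1 - 5*(-3) = -1 - 1*(-15) = -1 + 15 = 14)
W*(15 + 5*f) = 14*(15 + 5*(⅐)) = 14*(15 + 5/7) = 14*(110/7) = 220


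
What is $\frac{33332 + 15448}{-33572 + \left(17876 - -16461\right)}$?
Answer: $\frac{1084}{17} \approx 63.765$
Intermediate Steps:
$\frac{33332 + 15448}{-33572 + \left(17876 - -16461\right)} = \frac{48780}{-33572 + \left(17876 + 16461\right)} = \frac{48780}{-33572 + 34337} = \frac{48780}{765} = 48780 \cdot \frac{1}{765} = \frac{1084}{17}$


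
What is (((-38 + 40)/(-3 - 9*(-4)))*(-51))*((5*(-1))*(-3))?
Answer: -510/11 ≈ -46.364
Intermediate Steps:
(((-38 + 40)/(-3 - 9*(-4)))*(-51))*((5*(-1))*(-3)) = ((2/(-3 + 36))*(-51))*(-5*(-3)) = ((2/33)*(-51))*15 = -34/11*15 = -510/11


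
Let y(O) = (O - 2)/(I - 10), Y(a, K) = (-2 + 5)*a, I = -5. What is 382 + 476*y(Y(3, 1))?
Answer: 2398/15 ≈ 159.87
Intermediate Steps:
Y(a, K) = 3*a
y(O) = 2/15 - O/15 (y(O) = (O - 2)/(-5 - 10) = (-2 + O)/(-15) = (-2 + O)*(-1/15) = 2/15 - O/15)
382 + 476*y(Y(3, 1)) = 382 + 476*(2/15 - 3/5) = 382 + 476*(2/15 - 1/15*9) = 382 + 476*(2/15 - ⅗) = 382 + 476*(-7/15) = 382 - 3332/15 = 2398/15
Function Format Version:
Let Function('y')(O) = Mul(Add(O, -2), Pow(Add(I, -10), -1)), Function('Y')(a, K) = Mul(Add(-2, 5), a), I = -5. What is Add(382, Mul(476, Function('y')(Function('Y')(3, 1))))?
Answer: Rational(2398, 15) ≈ 159.87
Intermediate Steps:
Function('Y')(a, K) = Mul(3, a)
Function('y')(O) = Add(Rational(2, 15), Mul(Rational(-1, 15), O)) (Function('y')(O) = Mul(Add(O, -2), Pow(Add(-5, -10), -1)) = Mul(Add(-2, O), Pow(-15, -1)) = Mul(Add(-2, O), Rational(-1, 15)) = Add(Rational(2, 15), Mul(Rational(-1, 15), O)))
Add(382, Mul(476, Function('y')(Function('Y')(3, 1)))) = Add(382, Mul(476, Add(Rational(2, 15), Mul(Rational(-1, 15), Mul(3, 3))))) = Add(382, Mul(476, Add(Rational(2, 15), Mul(Rational(-1, 15), 9)))) = Add(382, Mul(476, Add(Rational(2, 15), Rational(-3, 5)))) = Add(382, Mul(476, Rational(-7, 15))) = Add(382, Rational(-3332, 15)) = Rational(2398, 15)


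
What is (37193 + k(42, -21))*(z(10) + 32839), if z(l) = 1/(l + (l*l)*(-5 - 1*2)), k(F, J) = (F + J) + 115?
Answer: 12258469769/10 ≈ 1.2258e+9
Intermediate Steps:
k(F, J) = 115 + F + J
z(l) = 1/(l - 7*l²) (z(l) = 1/(l + l²*(-5 - 2)) = 1/(l + l²*(-7)) = 1/(l - 7*l²))
(37193 + k(42, -21))*(z(10) + 32839) = (37193 + (115 + 42 - 21))*(-1/(10*(-1 + 7*10)) + 32839) = (37193 + 136)*(-1*⅒/(-1 + 70) + 32839) = 37329*(-1*⅒/69 + 32839) = 37329*(-1*⅒*1/69 + 32839) = 37329*(-1/690 + 32839) = 37329*(22658909/690) = 12258469769/10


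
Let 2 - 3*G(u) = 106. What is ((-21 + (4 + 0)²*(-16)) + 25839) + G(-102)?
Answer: 76582/3 ≈ 25527.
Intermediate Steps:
G(u) = -104/3 (G(u) = ⅔ - ⅓*106 = ⅔ - 106/3 = -104/3)
((-21 + (4 + 0)²*(-16)) + 25839) + G(-102) = ((-21 + (4 + 0)²*(-16)) + 25839) - 104/3 = ((-21 + 4²*(-16)) + 25839) - 104/3 = ((-21 + 16*(-16)) + 25839) - 104/3 = ((-21 - 256) + 25839) - 104/3 = (-277 + 25839) - 104/3 = 25562 - 104/3 = 76582/3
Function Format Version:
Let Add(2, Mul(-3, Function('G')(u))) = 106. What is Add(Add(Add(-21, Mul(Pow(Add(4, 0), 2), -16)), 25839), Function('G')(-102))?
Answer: Rational(76582, 3) ≈ 25527.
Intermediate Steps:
Function('G')(u) = Rational(-104, 3) (Function('G')(u) = Add(Rational(2, 3), Mul(Rational(-1, 3), 106)) = Add(Rational(2, 3), Rational(-106, 3)) = Rational(-104, 3))
Add(Add(Add(-21, Mul(Pow(Add(4, 0), 2), -16)), 25839), Function('G')(-102)) = Add(Add(Add(-21, Mul(Pow(Add(4, 0), 2), -16)), 25839), Rational(-104, 3)) = Add(Add(Add(-21, Mul(Pow(4, 2), -16)), 25839), Rational(-104, 3)) = Add(Add(Add(-21, Mul(16, -16)), 25839), Rational(-104, 3)) = Add(Add(Add(-21, -256), 25839), Rational(-104, 3)) = Add(Add(-277, 25839), Rational(-104, 3)) = Add(25562, Rational(-104, 3)) = Rational(76582, 3)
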